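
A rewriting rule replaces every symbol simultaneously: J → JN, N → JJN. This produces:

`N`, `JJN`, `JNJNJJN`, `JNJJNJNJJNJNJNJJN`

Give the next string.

JNJJNJNJNJJNJNJJNJNJNJJNJNJJNJNJJNJNJNJJN

Applying the rule to each of the 17 symbols of JNJJNJNJJNJNJNJJN gives the pieces JN JJN JN JN JJN JN JJN JN JN JJN JN JJN JN JJN JN JN JJN, which concatenate to the answer.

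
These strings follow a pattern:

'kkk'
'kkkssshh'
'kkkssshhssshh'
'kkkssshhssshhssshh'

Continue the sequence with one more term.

The strings grow by a fixed suffix ssshh each time.
Applying this once more to kkkssshhssshhssshh:

kkkssshhssshhssshhssshh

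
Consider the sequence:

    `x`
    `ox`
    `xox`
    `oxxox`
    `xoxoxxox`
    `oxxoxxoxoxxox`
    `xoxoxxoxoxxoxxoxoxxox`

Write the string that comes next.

Each term (from the third on) is the two preceding terms concatenated in order: term 3 = x·ox = xox.
Continuing: oxxoxxoxoxxox · xoxoxxoxoxxoxxoxoxxox gives term 8.

oxxoxxoxoxxoxxoxoxxoxoxxoxxoxoxxox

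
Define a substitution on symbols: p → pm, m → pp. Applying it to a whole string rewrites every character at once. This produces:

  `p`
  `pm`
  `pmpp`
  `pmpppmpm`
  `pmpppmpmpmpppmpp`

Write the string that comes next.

Rewriting the 16 symbols of pmpppmpmpmpppmpp one by one yields pm pp pm pm pm pp pm pp pm pp pm pm pm pp pm pm; concatenated:

pmpppmpmpmpppmpppmpppmpmpmpppmpm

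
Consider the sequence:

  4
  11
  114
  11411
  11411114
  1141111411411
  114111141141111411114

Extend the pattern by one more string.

From term 3 onward, concatenate the last term with the second-to-last: 11·4 = 114, 114·11 = 11411, …
So term 8 is 114111141141111411114·1141111411411.

1141111411411114111141141111411411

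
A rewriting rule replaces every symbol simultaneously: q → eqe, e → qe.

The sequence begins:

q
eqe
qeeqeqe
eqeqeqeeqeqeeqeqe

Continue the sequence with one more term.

qeeqeqeeqeqeeqeqeqeeqeqeeqeqeqeeqeqeeqeqe

φ(eqeqeqeeqeqeeqeqe) expands symbol-by-symbol to qe eqe qe eqe qe eqe qe qe eqe qe eqe qe qe eqe qe eqe qe; joining the 17 pieces gives the next term.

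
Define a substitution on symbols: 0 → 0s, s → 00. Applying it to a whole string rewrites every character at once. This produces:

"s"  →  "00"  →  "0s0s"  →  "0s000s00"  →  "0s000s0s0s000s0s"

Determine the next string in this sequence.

0s000s0s0s000s000s000s0s0s000s00

Replace each of the 16 characters of 0s000s0s0s000s0s in place — 0s 00 0s 0s 0s 00 0s 00 0s 00 0s 0s 0s 00 0s 00 — and concatenate.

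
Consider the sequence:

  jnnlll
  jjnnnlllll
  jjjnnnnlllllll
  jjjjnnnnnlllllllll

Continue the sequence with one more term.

jjjjjnnnnnnlllllllllll

Term n consists of n j's, followed by n+1 n's, followed by 2n+1 l's (n = 1, 2, …).
At n = 5 the blocks have lengths 5, 6, 11.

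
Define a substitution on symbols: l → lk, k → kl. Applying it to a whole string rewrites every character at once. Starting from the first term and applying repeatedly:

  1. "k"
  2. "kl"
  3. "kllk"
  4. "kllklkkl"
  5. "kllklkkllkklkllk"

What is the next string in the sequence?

φ(kllklkkllkklkllk) expands symbol-by-symbol to kl lk lk kl lk kl kl lk lk kl kl lk kl lk lk kl; joining the 16 pieces gives the next term.

kllklkkllkklkllklkklkllkkllklkkl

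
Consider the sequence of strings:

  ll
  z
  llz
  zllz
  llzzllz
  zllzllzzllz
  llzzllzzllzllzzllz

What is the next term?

zllzllzzllzllzzllzzllzllzzllz

This is a Fibonacci-style word recurrence s(k) = s(k−2)·s(k−1): e.g. ll·z = llz.
Continuing: zllzllzzllz · llzzllzzllzllzzllz gives term 8.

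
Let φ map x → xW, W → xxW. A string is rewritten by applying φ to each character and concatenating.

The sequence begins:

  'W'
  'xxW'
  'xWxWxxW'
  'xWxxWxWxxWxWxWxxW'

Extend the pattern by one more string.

xWxxWxWxWxxWxWxxWxWxWxxWxWxxWxWxxWxWxWxxW

Applying the rule to each of the 17 symbols of xWxxWxWxxWxWxWxxW gives the pieces xW xxW xW xW xxW xW xxW xW xW xxW xW xxW xW xxW xW xW xxW, which concatenate to the answer.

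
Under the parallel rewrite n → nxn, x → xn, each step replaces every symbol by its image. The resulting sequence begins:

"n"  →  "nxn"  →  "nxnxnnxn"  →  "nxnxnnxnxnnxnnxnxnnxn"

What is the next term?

Applying the rule to each of the 21 symbols of nxnxnnxnxnnxnnxnxnnxn gives the pieces nxn xn nxn xn nxn nxn xn nxn xn nxn nxn xn nxn nxn xn nxn xn nxn nxn xn nxn, which concatenate to the answer.

nxnxnnxnxnnxnnxnxnnxnxnnxnnxnxnnxnnxnxnnxnxnnxnnxnxnnxn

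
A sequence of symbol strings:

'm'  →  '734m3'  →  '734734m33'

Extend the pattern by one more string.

734734734m333

s(k+1) = 734·s(k)·3, so each term gains 734 as a prefix and 3 as a suffix.
One more step from 734734m33 gives the answer.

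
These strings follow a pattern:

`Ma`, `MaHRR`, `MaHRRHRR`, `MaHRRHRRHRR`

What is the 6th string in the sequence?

Every step adds HRR to the end: s(k+1) = s(k)·HRR.
From MaHRRHRRHRR, 2 further steps: MaHRRHRRHRR → MaHRRHRRHRRHRR → (answer).

MaHRRHRRHRRHRRHRR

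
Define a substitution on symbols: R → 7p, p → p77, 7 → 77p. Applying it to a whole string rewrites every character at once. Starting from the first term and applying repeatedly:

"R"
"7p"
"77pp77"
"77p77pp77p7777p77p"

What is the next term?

Rewriting the 18 symbols of 77p77pp77p7777p77p one by one yields 77p 77p p77 77p 77p p77 p77 77p 77p p77 77p 77p 77p 77p p77 77p 77p p77; concatenated:

77p77pp7777p77pp77p7777p77pp7777p77p77p77pp7777p77pp77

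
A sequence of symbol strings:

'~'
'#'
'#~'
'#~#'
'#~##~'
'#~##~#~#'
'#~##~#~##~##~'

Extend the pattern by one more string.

From term 3 onward, concatenate the last term with the second-to-last: #·~ = #~, #~·# = #~#, …
Continuing: #~##~#~##~##~ · #~##~#~# gives term 8.

#~##~#~##~##~#~##~#~#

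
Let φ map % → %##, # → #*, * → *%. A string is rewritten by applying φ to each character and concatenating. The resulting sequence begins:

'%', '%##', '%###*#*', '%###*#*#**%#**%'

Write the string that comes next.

%###*#*#**%#**%#**%*%%###**%*%%##

Applying the rule to each of the 15 symbols of %###*#*#**%#**% gives the pieces %## #* #* #* *% #* *% #* *% *% %## #* *% *% %##, which concatenate to the answer.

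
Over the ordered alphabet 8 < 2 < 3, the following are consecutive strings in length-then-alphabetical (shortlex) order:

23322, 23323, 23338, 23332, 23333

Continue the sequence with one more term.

Treat 23333 as a base-3 numeral over the given alphabet and add one, carrying through any trailing 3's.

38888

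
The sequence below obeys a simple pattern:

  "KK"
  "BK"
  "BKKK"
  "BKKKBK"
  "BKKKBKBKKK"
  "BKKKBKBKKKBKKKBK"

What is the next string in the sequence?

This is a Fibonacci-style word recurrence s(k) = s(k−1)·s(k−2): e.g. BK·KK = BKKK.
So term 7 is BKKKBKBKKKBKKKBK·BKKKBKBKKK.

BKKKBKBKKKBKKKBKBKKKBKBKKK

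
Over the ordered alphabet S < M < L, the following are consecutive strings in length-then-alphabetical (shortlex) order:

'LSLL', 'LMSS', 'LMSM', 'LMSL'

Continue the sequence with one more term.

LMMS

Treat LMSL as a base-3 numeral over the given alphabet and add one, carrying through any trailing L's.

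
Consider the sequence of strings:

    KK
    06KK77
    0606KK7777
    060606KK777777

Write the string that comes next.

Every step adds 06 to the front and 77 to the end of the previous string.
Applying this once more to 060606KK777777:

06060606KK77777777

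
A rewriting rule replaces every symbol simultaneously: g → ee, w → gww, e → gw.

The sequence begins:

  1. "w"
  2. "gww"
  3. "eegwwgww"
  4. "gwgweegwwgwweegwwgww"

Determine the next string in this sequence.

eegwweegwwgwgweegwwgwweegwwgwwgwgweegwwgwweegwwgww

φ(gwgweegwwgwweegwwgww) expands symbol-by-symbol to ee gww ee gww gw gw ee gww gww ee gww gww gw gw ee gww gww ee gww gww; joining the 20 pieces gives the next term.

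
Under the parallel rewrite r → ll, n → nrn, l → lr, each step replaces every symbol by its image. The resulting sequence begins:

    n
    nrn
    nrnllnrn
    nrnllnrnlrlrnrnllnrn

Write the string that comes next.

nrnllnrnlrlrnrnllnrnlrlllrllnrnllnrnlrlrnrnllnrn

Replace each of the 20 characters of nrnllnrnlrlrnrnllnrn in place — nrn ll nrn lr lr nrn ll nrn lr ll lr ll nrn ll nrn lr lr nrn ll nrn — and concatenate.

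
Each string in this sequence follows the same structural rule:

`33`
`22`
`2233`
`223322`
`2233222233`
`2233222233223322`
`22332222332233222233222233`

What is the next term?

From term 3 onward, concatenate the last term with the second-to-last: 22·33 = 2233, 2233·22 = 223322, …
So term 8 is 22332222332233222233222233·2233222233223322.

223322223322332222332222332233222233223322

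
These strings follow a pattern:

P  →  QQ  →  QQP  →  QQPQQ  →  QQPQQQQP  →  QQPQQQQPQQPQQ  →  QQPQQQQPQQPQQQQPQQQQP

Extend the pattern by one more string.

QQPQQQQPQQPQQQQPQQQQPQQPQQQQPQQPQQ

From term 3 onward, concatenate the last term with the second-to-last: QQ·P = QQP, QQP·QQ = QQPQQ, …
Continuing: QQPQQQQPQQPQQQQPQQQQP · QQPQQQQPQQPQQ gives term 8.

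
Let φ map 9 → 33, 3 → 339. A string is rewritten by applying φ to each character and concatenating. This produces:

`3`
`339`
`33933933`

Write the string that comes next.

3393393333933933339339

Apply φ to 33933933 symbol by symbol: 3→339, 3→339, 9→33, 3→339, 3→339, 9→33, 3→339, 3→339; joined: 339 339 33 339 339 33 339 339.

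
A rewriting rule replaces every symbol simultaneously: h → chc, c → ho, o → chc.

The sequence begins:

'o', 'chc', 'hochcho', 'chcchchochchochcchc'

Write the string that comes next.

φ(chcchchochchochcchc) expands symbol-by-symbol to ho chc ho ho chc ho chc chc ho chc ho chc chc ho chc ho ho chc ho; joining the 19 pieces gives the next term.

hochchohochchochcchchochchochcchchochchohochcho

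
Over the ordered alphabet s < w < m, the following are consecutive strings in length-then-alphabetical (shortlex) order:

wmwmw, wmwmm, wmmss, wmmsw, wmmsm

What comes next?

wmmws

The successor of wmmsm increments the rightmost position that isn't already m and resets every position after it to s.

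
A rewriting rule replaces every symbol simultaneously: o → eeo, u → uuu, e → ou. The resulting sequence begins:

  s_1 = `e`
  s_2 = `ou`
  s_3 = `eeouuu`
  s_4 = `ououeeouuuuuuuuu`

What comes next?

Replace each of the 16 characters of ououeeouuuuuuuuu in place — eeo uuu eeo uuu ou ou eeo uuu uuu uuu uuu uuu uuu uuu uuu uuu — and concatenate.

eeouuueeouuuououeeouuuuuuuuuuuuuuuuuuuuuuuuuuu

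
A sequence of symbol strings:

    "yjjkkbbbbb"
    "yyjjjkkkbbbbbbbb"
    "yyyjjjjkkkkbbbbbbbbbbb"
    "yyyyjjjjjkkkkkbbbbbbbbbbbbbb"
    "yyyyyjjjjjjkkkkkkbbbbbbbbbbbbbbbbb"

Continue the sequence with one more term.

Each string has the form y^{n} j^{n+1} k^{n+1} b^{3n+2} (n = 1, 2, …).
At n = 6 the blocks have lengths 6, 7, 7, 20.

yyyyyyjjjjjjjkkkkkkkbbbbbbbbbbbbbbbbbbbb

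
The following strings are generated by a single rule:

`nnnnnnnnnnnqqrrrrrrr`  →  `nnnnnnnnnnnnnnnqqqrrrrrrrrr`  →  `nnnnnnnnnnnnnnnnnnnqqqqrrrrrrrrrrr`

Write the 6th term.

nnnnnnnnnnnnnnnnnnnnnnnnnnnnnnnqqqqqqqrrrrrrrrrrrrrrrrr

Each string has the form n^{4n+3} q^{n} r^{2n+3}, where the shown terms are n = 2, 3, 4.
Setting n = 7 gives 31, 7, 17 characters in each block.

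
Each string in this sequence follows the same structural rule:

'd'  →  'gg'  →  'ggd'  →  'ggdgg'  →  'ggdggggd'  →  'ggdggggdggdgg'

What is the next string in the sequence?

Each term (from the third on) is the previous term followed by the one before it: term 3 = gg·d = ggd.
Continuing: ggdggggdggdgg · ggdggggd gives term 7.

ggdggggdggdggggdggggd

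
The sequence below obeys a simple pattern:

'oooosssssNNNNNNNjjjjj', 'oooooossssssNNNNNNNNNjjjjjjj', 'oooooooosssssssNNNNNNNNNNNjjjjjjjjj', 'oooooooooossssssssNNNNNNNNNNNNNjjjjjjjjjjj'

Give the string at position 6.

oooooooooooooossssssssssNNNNNNNNNNNNNNNNNjjjjjjjjjjjjjjj

Each string has the form o^{2n-2} s^{n+2} N^{2n+1} j^{2n-1}, where the shown terms are n = 3, 4, 5, 6.
Setting n = 8 gives 14, 10, 17, 15 characters in each block.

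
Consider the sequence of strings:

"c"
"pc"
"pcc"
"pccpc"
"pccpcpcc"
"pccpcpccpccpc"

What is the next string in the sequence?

pccpcpccpccpcpccpcpcc

This is a Fibonacci-style word recurrence s(k) = s(k−1)·s(k−2): e.g. pc·c = pcc.
So term 7 is pccpcpccpccpc·pccpcpcc.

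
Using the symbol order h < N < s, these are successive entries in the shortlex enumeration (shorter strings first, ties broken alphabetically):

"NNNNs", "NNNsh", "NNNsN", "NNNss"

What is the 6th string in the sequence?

Advancing 2 positions from NNNss through NNNss → NNshh reaches term 6.

NNshN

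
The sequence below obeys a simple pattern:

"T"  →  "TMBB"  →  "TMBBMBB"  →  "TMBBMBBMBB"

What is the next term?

Each term is the previous one with MBB appended.
Applying this once more to TMBBMBBMBB:

TMBBMBBMBBMBB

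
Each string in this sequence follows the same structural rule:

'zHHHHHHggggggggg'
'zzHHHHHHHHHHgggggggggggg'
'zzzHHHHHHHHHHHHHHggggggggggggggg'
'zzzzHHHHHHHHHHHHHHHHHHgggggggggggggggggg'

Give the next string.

zzzzzHHHHHHHHHHHHHHHHHHHHHHggggggggggggggggggggg

Reading off run lengths: z runs 1, 2, 3, 4; H runs 6, 10, 14, 18; g runs 9, 12, 15, 18 — each is linear in n, where the shown terms are n = 2, 3, 4, 5.
Setting n = 6 gives 5, 22, 21 characters in each block.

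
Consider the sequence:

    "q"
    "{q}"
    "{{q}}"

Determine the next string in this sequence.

{{{q}}}

s(k+1) = {·s(k)·}, so each term gains { as a prefix and } as a suffix.
One more step from {{q}} gives the answer.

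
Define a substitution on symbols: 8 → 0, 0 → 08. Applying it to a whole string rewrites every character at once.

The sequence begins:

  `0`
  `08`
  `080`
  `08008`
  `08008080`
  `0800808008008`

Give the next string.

Rewriting the 13 symbols of 0800808008008 one by one yields 08 0 08 08 0 08 0 08 08 0 08 08 0; concatenated:

080080800800808008080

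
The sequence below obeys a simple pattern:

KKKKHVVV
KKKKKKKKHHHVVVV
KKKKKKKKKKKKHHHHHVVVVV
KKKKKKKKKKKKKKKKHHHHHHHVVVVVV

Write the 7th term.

KKKKKKKKKKKKKKKKKKKKKKKKKKKKHHHHHHHHHHHHHVVVVVVVVV

Each string has the form K^{4n} H^{2n-1} V^{n+2} (n = 1, 2, …).
At n = 7 the blocks have lengths 28, 13, 9.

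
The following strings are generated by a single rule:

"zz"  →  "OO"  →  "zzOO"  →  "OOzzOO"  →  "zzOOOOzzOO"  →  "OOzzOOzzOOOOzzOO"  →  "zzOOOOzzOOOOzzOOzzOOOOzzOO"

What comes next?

OOzzOOzzOOOOzzOOzzOOOOzzOOOOzzOOzzOOOOzzOO

Each term (from the third on) is the two preceding terms concatenated in order: term 3 = zz·OO = zzOO.
Continuing: OOzzOOzzOOOOzzOO · zzOOOOzzOOOOzzOOzzOOOOzzOO gives term 8.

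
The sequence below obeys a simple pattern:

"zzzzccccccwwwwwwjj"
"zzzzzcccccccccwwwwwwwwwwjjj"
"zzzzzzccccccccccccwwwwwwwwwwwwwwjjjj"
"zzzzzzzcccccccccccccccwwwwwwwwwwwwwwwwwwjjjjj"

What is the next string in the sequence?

The n-th term is n+3 z's then 3n+3 c's then 4n+2 w's then n+1 j's (n = 1, 2, …).
At n = 5 the blocks have lengths 8, 18, 22, 6.

zzzzzzzzccccccccccccccccccwwwwwwwwwwwwwwwwwwwwwwjjjjjj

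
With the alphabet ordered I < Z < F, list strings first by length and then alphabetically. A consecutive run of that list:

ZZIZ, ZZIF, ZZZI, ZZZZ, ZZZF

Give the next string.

ZZFI

Treat ZZZF as a base-3 numeral over the given alphabet and add one, carrying through any trailing F's.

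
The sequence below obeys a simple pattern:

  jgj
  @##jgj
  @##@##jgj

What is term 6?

@##@##@##@##@##jgj

Every step adds @## at the front: s(k+1) = @##·s(k).
From @##@##jgj, 3 further steps: @##@##jgj → @##@##@##jgj → @##@##@##@##jgj → (answer).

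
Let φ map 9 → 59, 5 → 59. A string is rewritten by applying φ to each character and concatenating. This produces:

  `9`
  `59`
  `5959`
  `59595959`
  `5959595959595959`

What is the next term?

Rewriting the 16 symbols of 5959595959595959 one by one yields 59 59 59 59 59 59 59 59 59 59 59 59 59 59 59 59; concatenated:

59595959595959595959595959595959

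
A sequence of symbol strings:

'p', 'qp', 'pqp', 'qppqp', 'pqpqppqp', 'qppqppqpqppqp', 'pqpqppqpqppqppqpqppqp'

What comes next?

This is a Fibonacci-style word recurrence s(k) = s(k−2)·s(k−1): e.g. p·qp = pqp.
The next term joins qppqppqpqppqp and pqpqppqpqppqppqpqppqp.

qppqppqpqppqppqpqppqpqppqppqpqppqp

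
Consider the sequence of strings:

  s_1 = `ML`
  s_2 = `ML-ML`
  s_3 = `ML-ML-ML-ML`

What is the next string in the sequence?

Each string is two copies of the previous one joined by '-'.
One more doubling of ML-ML-ML-ML gives the answer.

ML-ML-ML-ML-ML-ML-ML-ML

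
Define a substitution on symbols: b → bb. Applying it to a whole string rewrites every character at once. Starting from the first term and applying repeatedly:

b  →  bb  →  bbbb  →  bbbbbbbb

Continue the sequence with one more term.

bbbbbbbbbbbbbbbb

Apply φ to bbbbbbbb symbol by symbol: b→bb, b→bb, b→bb, b→bb, b→bb, b→bb, b→bb, b→bb; joined: bb bb bb bb bb bb bb bb.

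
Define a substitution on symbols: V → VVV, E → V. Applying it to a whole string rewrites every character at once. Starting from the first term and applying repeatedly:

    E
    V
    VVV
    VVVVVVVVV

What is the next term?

VVVVVVVVVVVVVVVVVVVVVVVVVVV

Apply φ to VVVVVVVVV symbol by symbol: V→VVV, V→VVV, V→VVV, V→VVV, V→VVV, V→VVV, V→VVV, V→VVV, V→VVV; joined: VVV VVV VVV VVV VVV VVV VVV VVV VVV.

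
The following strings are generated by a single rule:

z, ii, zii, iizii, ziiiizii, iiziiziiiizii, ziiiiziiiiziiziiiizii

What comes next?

From term 3 onward, concatenate the second-to-last term with the last: z·ii = zii, ii·zii = iizii, …
So term 8 is iiziiziiiizii·ziiiiziiiiziiziiiizii.

iiziiziiiiziiziiiiziiiiziiziiiizii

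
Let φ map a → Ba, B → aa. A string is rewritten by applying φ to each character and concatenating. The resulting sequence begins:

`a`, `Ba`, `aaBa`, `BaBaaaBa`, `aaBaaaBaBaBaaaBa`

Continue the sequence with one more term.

Rewriting the 16 symbols of aaBaaaBaBaBaaaBa one by one yields Ba Ba aa Ba Ba Ba aa Ba aa Ba aa Ba Ba Ba aa Ba; concatenated:

BaBaaaBaBaBaaaBaaaBaaaBaBaBaaaBa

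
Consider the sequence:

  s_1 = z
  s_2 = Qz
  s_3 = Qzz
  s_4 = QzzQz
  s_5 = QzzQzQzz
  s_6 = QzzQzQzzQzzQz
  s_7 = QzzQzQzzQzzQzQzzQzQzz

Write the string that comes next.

Each term (from the third on) is the previous term followed by the one before it: term 3 = Qz·z = Qzz.
Continuing: QzzQzQzzQzzQzQzzQzQzz · QzzQzQzzQzzQz gives term 8.

QzzQzQzzQzzQzQzzQzQzzQzzQzQzzQzzQz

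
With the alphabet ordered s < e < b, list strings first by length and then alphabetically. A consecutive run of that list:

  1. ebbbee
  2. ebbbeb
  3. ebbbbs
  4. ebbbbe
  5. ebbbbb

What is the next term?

bsssss

The successor of ebbbbb increments the rightmost position that isn't already b and resets every position after it to s.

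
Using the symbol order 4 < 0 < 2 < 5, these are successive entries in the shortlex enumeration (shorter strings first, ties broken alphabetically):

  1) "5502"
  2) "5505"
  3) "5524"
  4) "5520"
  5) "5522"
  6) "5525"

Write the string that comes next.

Treat 5525 as a base-4 numeral over the given alphabet and add one, carrying through any trailing 5's.

5554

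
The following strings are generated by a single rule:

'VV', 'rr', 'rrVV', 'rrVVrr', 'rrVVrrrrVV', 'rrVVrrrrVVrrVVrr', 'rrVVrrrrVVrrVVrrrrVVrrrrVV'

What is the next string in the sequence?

rrVVrrrrVVrrVVrrrrVVrrrrVVrrVVrrrrVVrrVVrr

Each term (from the third on) is the previous term followed by the one before it: term 3 = rr·VV = rrVV.
The next term joins rrVVrrrrVVrrVVrrrrVVrrrrVV and rrVVrrrrVVrrVVrr.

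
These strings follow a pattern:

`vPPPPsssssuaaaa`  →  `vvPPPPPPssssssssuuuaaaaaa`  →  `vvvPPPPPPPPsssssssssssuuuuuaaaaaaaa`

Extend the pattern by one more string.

Term n consists of n v's, followed by 2n+2 P's, followed by 3n+2 s's, followed by 2n-1 u's, followed by 2n+2 a's (n = 1, 2, …).
At n = 4 the blocks have lengths 4, 10, 14, 7, 10.

vvvvPPPPPPPPPPssssssssssssssuuuuuuuaaaaaaaaaa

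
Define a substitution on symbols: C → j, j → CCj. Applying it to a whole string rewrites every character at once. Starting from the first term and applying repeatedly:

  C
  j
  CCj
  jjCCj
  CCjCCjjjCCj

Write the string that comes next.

jjCCjjjCCjCCjCCjjjCCj

Rewriting each symbol of CCjCCjjjCCj: C→j, C→j, j→CCj, C→j, C→j, j→CCj, j→CCj, j→CCj, C→j, C→j, j→CCj, which concatenates to j j CCj j j CCj CCj CCj j j CCj.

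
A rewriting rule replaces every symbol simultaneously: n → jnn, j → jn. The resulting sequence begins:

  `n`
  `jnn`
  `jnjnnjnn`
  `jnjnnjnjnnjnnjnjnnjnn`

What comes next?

Rewriting the 21 symbols of jnjnnjnjnnjnnjnjnnjnn one by one yields jn jnn jn jnn jnn jn jnn jn jnn jnn jn jnn jnn jn jnn jn jnn jnn jn jnn jnn; concatenated:

jnjnnjnjnnjnnjnjnnjnjnnjnnjnjnnjnnjnjnnjnjnnjnnjnjnnjnn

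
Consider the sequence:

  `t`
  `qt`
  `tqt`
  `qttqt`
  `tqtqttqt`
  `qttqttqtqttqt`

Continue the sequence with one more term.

Each term (from the third on) is the two preceding terms concatenated in order: term 3 = t·qt = tqt.
So term 7 is tqtqttqt·qttqttqtqttqt.

tqtqttqtqttqttqtqttqt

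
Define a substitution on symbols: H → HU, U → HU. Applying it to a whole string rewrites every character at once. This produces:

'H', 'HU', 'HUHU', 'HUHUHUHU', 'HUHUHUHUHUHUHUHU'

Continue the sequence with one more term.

Rewriting the 16 symbols of HUHUHUHUHUHUHUHU one by one yields HU HU HU HU HU HU HU HU HU HU HU HU HU HU HU HU; concatenated:

HUHUHUHUHUHUHUHUHUHUHUHUHUHUHUHU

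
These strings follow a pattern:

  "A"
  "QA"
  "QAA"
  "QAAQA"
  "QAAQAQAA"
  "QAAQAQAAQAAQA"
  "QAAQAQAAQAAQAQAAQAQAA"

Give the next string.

QAAQAQAAQAAQAQAAQAQAAQAAQAQAAQAAQA

Each term (from the third on) is the previous term followed by the one before it: term 3 = QA·A = QAA.
Continuing: QAAQAQAAQAAQAQAAQAQAA · QAAQAQAAQAAQA gives term 8.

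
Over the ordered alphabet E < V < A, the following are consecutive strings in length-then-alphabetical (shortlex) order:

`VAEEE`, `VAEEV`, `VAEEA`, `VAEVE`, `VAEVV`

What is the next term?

Find the rightmost character of VAEVV below A, bump it to the next letter, and reset everything to its right to E.

VAEVA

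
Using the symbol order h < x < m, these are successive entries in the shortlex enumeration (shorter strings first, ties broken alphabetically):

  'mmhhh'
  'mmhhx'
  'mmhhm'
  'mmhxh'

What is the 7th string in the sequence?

mmhmh

Stepping forward 3 times from mmhxh: mmhxh → mmhxx → mmhxm, then the target.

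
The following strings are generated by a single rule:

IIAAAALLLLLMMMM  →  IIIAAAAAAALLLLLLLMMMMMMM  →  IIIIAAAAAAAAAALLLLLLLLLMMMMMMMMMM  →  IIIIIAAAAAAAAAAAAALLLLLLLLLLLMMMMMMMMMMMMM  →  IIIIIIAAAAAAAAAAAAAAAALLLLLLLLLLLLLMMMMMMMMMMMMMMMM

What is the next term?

IIIIIIIAAAAAAAAAAAAAAAAAAALLLLLLLLLLLLLLLMMMMMMMMMMMMMMMMMMM

Reading off run lengths: I runs 2, 3, 4, 5, 6; A runs 4, 7, 10, 13, 16; L runs 5, 7, 9, 11, 13; M runs 4, 7, 10, 13, 16 — each is linear in n, where the shown terms are n = 2, 3, 4, 5, 6.
Setting n = 7 gives 7, 19, 15, 19 characters in each block.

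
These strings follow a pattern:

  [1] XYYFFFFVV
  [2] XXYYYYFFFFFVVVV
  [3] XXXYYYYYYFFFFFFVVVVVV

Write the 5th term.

XXXXXYYYYYYYYYYFFFFFFFFVVVVVVVVVV

Reading off run lengths: X runs 1, 2, 3; Y runs 2, 4, 6; F runs 4, 5, 6; V runs 2, 4, 6 — each is linear in n (n = 1, 2, …).
Setting n = 5 gives 5, 10, 8, 10 characters in each block.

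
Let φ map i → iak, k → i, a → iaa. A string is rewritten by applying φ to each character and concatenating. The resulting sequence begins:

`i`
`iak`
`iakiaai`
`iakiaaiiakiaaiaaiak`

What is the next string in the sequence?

Replace each of the 19 characters of iakiaaiiakiaaiaaiak in place — iak iaa i iak iaa iaa iak iak iaa i iak iaa iaa iak iaa iaa iak iaa i — and concatenate.

iakiaaiiakiaaiaaiakiakiaaiiakiaaiaaiakiaaiaaiakiaai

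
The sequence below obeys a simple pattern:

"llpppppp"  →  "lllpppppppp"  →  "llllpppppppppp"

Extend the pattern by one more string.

lllllpppppppppppp

Reading off run lengths: l runs 2, 3, 4; p runs 6, 8, 10 — each is linear in n, where the shown terms are n = 3, 4, 5.
For the next term, n = 6, so the run lengths are 5, 12.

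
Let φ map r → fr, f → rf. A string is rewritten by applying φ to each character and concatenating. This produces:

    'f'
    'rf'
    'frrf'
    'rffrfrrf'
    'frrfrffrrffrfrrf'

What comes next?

Rewriting the 16 symbols of frrfrffrrffrfrrf one by one yields rf fr fr rf fr rf rf fr fr rf rf fr rf fr fr rf; concatenated:

rffrfrrffrrfrffrfrrfrffrrffrfrrf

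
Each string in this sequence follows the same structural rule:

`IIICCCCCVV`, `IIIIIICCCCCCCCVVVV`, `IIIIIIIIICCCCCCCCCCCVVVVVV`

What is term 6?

The n-th term is 3n I's then 3n+2 C's then 2n V's (n = 1, 2, …).
At n = 6 the blocks have lengths 18, 20, 12.

IIIIIIIIIIIIIIIIIICCCCCCCCCCCCCCCCCCCCVVVVVVVVVVVV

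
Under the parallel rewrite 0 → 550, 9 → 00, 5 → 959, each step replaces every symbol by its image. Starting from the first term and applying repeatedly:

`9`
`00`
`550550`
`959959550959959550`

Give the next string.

Applying the rule to each of the 18 symbols of 959959550959959550 gives the pieces 00 959 00 00 959 00 959 959 550 00 959 00 00 959 00 959 959 550, which concatenate to the answer.

0095900009590095995955000959000095900959959550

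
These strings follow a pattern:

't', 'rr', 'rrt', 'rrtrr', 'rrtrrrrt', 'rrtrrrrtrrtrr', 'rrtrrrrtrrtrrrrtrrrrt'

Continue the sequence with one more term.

rrtrrrrtrrtrrrrtrrrrtrrtrrrrtrrtrr

Each term (from the third on) is the previous term followed by the one before it: term 3 = rr·t = rrt.
The next term joins rrtrrrrtrrtrrrrtrrrrt and rrtrrrrtrrtrr.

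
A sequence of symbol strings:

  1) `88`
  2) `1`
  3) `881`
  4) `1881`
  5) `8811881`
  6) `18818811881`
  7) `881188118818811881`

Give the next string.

Each term (from the third on) is the two preceding terms concatenated in order: term 3 = 88·1 = 881.
Continuing: 18818811881 · 881188118818811881 gives term 8.

18818811881881188118818811881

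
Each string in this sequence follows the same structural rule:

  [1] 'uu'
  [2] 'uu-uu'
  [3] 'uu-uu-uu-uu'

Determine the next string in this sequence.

Each string is two copies of the previous one joined by '-'.
Doubling uu-uu-uu-uu with '-' between the halves:

uu-uu-uu-uu-uu-uu-uu-uu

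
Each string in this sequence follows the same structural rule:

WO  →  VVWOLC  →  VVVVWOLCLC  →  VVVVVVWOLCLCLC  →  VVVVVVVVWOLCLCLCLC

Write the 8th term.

VVVVVVVVVVVVVVWOLCLCLCLCLCLCLC

Every step adds VV to the front and LC to the end of the previous string.
From VVVVVVVVWOLCLCLCLC, 3 further steps: VVVVVVVVWOLCLCLCLC → VVVVVVVVVVWOLCLCLCLCLC → VVVVVVVVVVVVWOLCLCLCLCLCLC → (answer).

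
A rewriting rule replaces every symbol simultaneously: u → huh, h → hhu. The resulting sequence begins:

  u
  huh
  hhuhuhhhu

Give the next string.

hhuhhuhuhhhuhuhhhuhhuhhuhuh

Apply φ to hhuhuhhhu symbol by symbol: h→hhu, h→hhu, u→huh, h→hhu, u→huh, h→hhu, h→hhu, h→hhu, u→huh; joined: hhu hhu huh hhu huh hhu hhu hhu huh.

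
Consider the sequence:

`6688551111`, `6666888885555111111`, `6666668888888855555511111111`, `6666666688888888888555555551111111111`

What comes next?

The n-th term is 2n 6's then 3n-1 8's then 2n 5's then 2n+2 1's (n = 1, 2, …).
For the next term, n = 5, so the run lengths are 10, 14, 10, 12.

6666666666888888888888885555555555111111111111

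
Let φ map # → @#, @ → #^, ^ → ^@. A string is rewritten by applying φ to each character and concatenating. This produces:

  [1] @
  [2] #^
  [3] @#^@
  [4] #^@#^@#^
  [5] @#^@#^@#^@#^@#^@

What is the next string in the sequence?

Applying the rule to each of the 16 symbols of @#^@#^@#^@#^@#^@ gives the pieces #^ @# ^@ #^ @# ^@ #^ @# ^@ #^ @# ^@ #^ @# ^@ #^, which concatenate to the answer.

#^@#^@#^@#^@#^@#^@#^@#^@#^@#^@#^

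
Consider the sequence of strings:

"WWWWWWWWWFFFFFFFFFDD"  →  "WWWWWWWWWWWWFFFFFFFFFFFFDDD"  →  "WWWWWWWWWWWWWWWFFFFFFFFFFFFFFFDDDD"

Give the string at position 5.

Each string has the form W^{3n} F^{3n} D^{n-1}, where the shown terms are n = 3, 4, 5.
For term 5, n = 7, so the run lengths are 21, 21, 6.

WWWWWWWWWWWWWWWWWWWWWFFFFFFFFFFFFFFFFFFFFFDDDDDD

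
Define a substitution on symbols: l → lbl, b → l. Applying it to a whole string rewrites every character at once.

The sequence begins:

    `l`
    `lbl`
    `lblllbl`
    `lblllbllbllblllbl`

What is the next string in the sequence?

φ(lblllbllbllblllbl) expands symbol-by-symbol to lbl l lbl lbl lbl l lbl lbl l lbl lbl l lbl lbl lbl l lbl; joining the 17 pieces gives the next term.

lblllbllbllblllbllblllbllblllbllbllblllbl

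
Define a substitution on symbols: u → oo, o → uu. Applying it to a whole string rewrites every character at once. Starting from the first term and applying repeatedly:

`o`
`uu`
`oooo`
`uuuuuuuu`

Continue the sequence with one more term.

Apply φ to uuuuuuuu symbol by symbol: u→oo, u→oo, u→oo, u→oo, u→oo, u→oo, u→oo, u→oo; joined: oo oo oo oo oo oo oo oo.

oooooooooooooooo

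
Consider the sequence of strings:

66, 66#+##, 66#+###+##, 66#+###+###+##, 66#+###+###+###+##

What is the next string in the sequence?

Every step adds #+## to the end: s(k+1) = s(k)·#+##.
Applying this once more to 66#+###+###+###+##:

66#+###+###+###+###+##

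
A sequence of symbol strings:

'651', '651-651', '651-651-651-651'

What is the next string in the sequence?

s(k+1) = s(k)·-·s(k) — each term doubles the last with '-' between the halves.
One more doubling of 651-651-651-651 gives the answer.

651-651-651-651-651-651-651-651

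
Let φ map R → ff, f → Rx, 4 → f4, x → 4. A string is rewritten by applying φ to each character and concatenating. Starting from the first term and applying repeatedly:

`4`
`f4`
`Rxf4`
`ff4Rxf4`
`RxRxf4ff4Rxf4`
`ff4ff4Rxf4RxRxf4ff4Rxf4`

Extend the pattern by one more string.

Applying the rule to each of the 23 symbols of ff4ff4Rxf4RxRxf4ff4Rxf4 gives the pieces Rx Rx f4 Rx Rx f4 ff 4 Rx f4 ff 4 ff 4 Rx f4 Rx Rx f4 ff 4 Rx f4, which concatenate to the answer.

RxRxf4RxRxf4ff4Rxf4ff4ff4Rxf4RxRxf4ff4Rxf4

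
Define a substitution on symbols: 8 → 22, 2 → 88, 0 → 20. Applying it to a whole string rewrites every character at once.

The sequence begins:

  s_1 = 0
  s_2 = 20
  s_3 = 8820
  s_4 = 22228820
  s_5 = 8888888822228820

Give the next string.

Replace each of the 16 characters of 8888888822228820 in place — 22 22 22 22 22 22 22 22 88 88 88 88 22 22 88 20 — and concatenate.

22222222222222228888888822228820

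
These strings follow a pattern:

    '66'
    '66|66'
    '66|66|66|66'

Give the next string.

s(k+1) = s(k)·|·s(k) — each term doubles the last with '|' between the halves.
Doubling 66|66|66|66 with '|' between the halves:

66|66|66|66|66|66|66|66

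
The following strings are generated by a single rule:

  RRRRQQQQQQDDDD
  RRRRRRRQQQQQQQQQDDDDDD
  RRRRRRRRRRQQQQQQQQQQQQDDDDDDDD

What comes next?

The n-th term is 3n-2 R's then 3n Q's then 2n D's, where the shown terms are n = 2, 3, 4.
Setting n = 5 gives 13, 15, 10 characters in each block.

RRRRRRRRRRRRRQQQQQQQQQQQQQQQDDDDDDDDDD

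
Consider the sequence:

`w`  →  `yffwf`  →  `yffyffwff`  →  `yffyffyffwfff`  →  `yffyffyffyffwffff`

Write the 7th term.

yffyffyffyffyffyffwffffff

s(k+1) = yff·s(k)·f, so each term gains yff as a prefix and f as a suffix.
From yffyffyffyffwffff, 2 further steps: yffyffyffyffwffff → yffyffyffyffyffwfffff → (answer).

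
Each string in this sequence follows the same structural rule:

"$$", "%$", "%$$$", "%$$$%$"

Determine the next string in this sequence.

%$$$%$%$$$

Each term (from the third on) is the previous term followed by the one before it: term 3 = %$·$$ = %$$$.
Continuing: %$$$%$ · %$$$ gives term 5.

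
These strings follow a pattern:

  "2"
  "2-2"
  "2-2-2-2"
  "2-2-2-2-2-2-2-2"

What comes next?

s(k+1) = s(k)·-·s(k) — each term doubles the last with '-' between the halves.
Doubling 2-2-2-2-2-2-2-2 with '-' between the halves:

2-2-2-2-2-2-2-2-2-2-2-2-2-2-2-2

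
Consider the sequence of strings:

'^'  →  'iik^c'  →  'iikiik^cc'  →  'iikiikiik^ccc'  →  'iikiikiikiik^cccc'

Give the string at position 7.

Every step adds iik to the front and c to the end of the previous string.
From iikiikiikiik^cccc, 2 further steps: iikiikiikiik^cccc → iikiikiikiikiik^ccccc → (answer).

iikiikiikiikiikiik^cccccc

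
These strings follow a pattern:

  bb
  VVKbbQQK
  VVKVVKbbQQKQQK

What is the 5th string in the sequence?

Each term wraps the previous one in VVK on the left and QQK on the right.
From VVKVVKbbQQKQQK, 2 further steps: VVKVVKbbQQKQQK → VVKVVKVVKbbQQKQQKQQK → (answer).

VVKVVKVVKVVKbbQQKQQKQQKQQK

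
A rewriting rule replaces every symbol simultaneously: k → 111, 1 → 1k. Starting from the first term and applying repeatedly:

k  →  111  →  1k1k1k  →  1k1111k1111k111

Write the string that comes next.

φ(1k1111k1111k111) expands symbol-by-symbol to 1k 111 1k 1k 1k 1k 111 1k 1k 1k 1k 111 1k 1k 1k; joining the 15 pieces gives the next term.

1k1111k1k1k1k1111k1k1k1k1111k1k1k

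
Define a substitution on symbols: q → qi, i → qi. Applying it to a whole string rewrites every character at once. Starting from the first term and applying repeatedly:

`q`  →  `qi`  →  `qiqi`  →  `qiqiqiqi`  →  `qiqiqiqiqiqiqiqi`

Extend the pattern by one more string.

Replace each of the 16 characters of qiqiqiqiqiqiqiqi in place — qi qi qi qi qi qi qi qi qi qi qi qi qi qi qi qi — and concatenate.

qiqiqiqiqiqiqiqiqiqiqiqiqiqiqiqi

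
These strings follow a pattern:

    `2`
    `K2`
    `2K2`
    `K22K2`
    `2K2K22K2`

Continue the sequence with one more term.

This is a Fibonacci-style word recurrence s(k) = s(k−2)·s(k−1): e.g. 2·K2 = 2K2.
The next term joins K22K2 and 2K2K22K2.

K22K22K2K22K2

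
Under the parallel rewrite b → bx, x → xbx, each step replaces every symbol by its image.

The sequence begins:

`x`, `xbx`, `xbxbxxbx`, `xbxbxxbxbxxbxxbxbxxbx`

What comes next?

Rewriting the 21 symbols of xbxbxxbxbxxbxxbxbxxbx one by one yields xbx bx xbx bx xbx xbx bx xbx bx xbx xbx bx xbx xbx bx xbx bx xbx xbx bx xbx; concatenated:

xbxbxxbxbxxbxxbxbxxbxbxxbxxbxbxxbxxbxbxxbxbxxbxxbxbxxbx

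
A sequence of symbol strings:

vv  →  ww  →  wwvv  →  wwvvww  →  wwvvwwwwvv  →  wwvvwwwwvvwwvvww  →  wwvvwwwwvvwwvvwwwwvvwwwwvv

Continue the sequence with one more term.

From term 3 onward, concatenate the last term with the second-to-last: ww·vv = wwvv, wwvv·ww = wwvvww, …
So term 8 is wwvvwwwwvvwwvvwwwwvvwwwwvv·wwvvwwwwvvwwvvww.

wwvvwwwwvvwwvvwwwwvvwwwwvvwwvvwwwwvvwwvvww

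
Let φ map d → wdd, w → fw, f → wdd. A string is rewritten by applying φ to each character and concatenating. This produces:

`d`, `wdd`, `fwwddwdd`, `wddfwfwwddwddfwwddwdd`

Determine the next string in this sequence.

Rewriting the 21 symbols of wddfwfwwddwddfwwddwdd one by one yields fw wdd wdd wdd fw wdd fw fw wdd wdd fw wdd wdd wdd fw fw wdd wdd fw wdd wdd; concatenated:

fwwddwddwddfwwddfwfwwddwddfwwddwddwddfwfwwddwddfwwddwdd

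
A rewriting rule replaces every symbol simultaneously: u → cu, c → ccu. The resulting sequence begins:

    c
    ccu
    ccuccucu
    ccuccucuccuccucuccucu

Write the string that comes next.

Rewriting the 21 symbols of ccuccucuccuccucuccucu one by one yields ccu ccu cu ccu ccu cu ccu cu ccu ccu cu ccu ccu cu ccu cu ccu ccu cu ccu cu; concatenated:

ccuccucuccuccucuccucuccuccucuccuccucuccucuccuccucuccucu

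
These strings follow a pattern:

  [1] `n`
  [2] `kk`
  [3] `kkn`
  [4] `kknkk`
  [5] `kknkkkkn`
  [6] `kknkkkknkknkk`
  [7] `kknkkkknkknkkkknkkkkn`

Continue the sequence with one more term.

Each term (from the third on) is the previous term followed by the one before it: term 3 = kk·n = kkn.
Continuing: kknkkkknkknkkkknkkkkn · kknkkkknkknkk gives term 8.

kknkkkknkknkkkknkkkknkknkkkknkknkk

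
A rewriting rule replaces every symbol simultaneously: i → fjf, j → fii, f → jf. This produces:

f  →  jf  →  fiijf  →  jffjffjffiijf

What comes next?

fiijfjffiijfjffiijfjffjffjffiijf

φ(jffjffjffiijf) expands symbol-by-symbol to fii jf jf fii jf jf fii jf jf fjf fjf fii jf; joining the 13 pieces gives the next term.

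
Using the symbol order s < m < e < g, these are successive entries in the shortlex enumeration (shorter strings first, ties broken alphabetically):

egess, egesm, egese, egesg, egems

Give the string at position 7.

Advancing 2 positions from egems through egems → egemm reaches term 7.

egeme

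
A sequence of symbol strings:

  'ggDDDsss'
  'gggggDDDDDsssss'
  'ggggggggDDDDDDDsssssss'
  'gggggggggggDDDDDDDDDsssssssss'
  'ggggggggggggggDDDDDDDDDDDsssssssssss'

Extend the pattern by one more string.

Term n consists of 3n-1 g's, followed by 2n+1 D's, followed by 2n+1 s's (n = 1, 2, …).
Setting n = 6 gives 17, 13, 13 characters in each block.

gggggggggggggggggDDDDDDDDDDDDDsssssssssssss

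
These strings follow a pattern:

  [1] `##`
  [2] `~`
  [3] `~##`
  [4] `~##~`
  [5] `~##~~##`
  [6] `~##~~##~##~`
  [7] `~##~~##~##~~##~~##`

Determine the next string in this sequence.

~##~~##~##~~##~~##~##~~##~##~

From term 3 onward, concatenate the last term with the second-to-last: ~·## = ~##, ~##·~ = ~##~, …
So term 8 is ~##~~##~##~~##~~##·~##~~##~##~.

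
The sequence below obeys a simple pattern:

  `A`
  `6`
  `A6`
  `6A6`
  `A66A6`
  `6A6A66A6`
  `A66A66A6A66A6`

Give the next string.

6A6A66A6A66A66A6A66A6

From term 3 onward, concatenate the second-to-last term with the last: A·6 = A6, 6·A6 = 6A6, …
The next term joins 6A6A66A6 and A66A66A6A66A6.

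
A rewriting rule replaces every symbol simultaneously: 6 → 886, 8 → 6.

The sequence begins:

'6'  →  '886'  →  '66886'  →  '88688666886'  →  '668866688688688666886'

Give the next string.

Rewriting the 21 symbols of 668866688688688666886 one by one yields 886 886 6 6 886 886 886 6 6 886 6 6 886 6 6 886 886 886 6 6 886; concatenated:

8868866688688688666886668866688688688666886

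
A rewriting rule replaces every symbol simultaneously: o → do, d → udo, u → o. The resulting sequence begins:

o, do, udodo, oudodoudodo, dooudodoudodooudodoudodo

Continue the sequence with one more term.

Rewriting the 24 symbols of dooudodoudodooudodoudodo one by one yields udo do do o udo do udo do o udo do udo do do o udo do udo do o udo do udo do; concatenated:

udododooudodoudodooudodoudododooudodoudodooudodoudodo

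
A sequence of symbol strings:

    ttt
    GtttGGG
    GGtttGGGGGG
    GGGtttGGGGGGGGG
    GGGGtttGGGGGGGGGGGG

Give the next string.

s(k+1) = G·s(k)·GGG, so each term gains G as a prefix and GGG as a suffix.
Applying this once more to GGGGtttGGGGGGGGGGGG:

GGGGGtttGGGGGGGGGGGGGGG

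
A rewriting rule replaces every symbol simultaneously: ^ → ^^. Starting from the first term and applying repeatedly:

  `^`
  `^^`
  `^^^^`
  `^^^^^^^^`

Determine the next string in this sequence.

^^^^^^^^^^^^^^^^

Rewriting each symbol of ^^^^^^^^: ^→^^, ^→^^, ^→^^, ^→^^, ^→^^, ^→^^, ^→^^, ^→^^, which concatenates to ^^ ^^ ^^ ^^ ^^ ^^ ^^ ^^.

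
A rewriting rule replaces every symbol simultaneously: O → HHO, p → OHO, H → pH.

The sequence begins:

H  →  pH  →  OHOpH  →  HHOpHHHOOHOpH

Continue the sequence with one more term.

pHpHHHOOHOpHpHpHHHOHHOpHHHOOHOpH

φ(HHOpHHHOOHOpH) expands symbol-by-symbol to pH pH HHO OHO pH pH pH HHO HHO pH HHO OHO pH; joining the 13 pieces gives the next term.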